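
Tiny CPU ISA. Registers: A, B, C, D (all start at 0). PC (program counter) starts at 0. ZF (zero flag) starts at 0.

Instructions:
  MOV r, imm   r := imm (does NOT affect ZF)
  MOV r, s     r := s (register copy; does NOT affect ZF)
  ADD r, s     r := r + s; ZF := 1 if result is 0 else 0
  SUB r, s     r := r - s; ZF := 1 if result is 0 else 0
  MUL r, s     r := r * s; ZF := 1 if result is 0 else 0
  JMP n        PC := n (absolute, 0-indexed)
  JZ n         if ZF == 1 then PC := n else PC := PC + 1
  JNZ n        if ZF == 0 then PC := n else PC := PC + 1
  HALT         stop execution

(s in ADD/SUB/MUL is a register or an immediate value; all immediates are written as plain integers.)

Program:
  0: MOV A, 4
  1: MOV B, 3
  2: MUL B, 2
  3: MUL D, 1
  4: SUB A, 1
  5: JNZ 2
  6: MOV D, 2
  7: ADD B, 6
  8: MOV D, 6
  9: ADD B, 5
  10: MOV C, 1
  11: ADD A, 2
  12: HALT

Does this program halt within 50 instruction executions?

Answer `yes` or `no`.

Step 1: PC=0 exec 'MOV A, 4'. After: A=4 B=0 C=0 D=0 ZF=0 PC=1
Step 2: PC=1 exec 'MOV B, 3'. After: A=4 B=3 C=0 D=0 ZF=0 PC=2
Step 3: PC=2 exec 'MUL B, 2'. After: A=4 B=6 C=0 D=0 ZF=0 PC=3
Step 4: PC=3 exec 'MUL D, 1'. After: A=4 B=6 C=0 D=0 ZF=1 PC=4
Step 5: PC=4 exec 'SUB A, 1'. After: A=3 B=6 C=0 D=0 ZF=0 PC=5
Step 6: PC=5 exec 'JNZ 2'. After: A=3 B=6 C=0 D=0 ZF=0 PC=2
Step 7: PC=2 exec 'MUL B, 2'. After: A=3 B=12 C=0 D=0 ZF=0 PC=3
Step 8: PC=3 exec 'MUL D, 1'. After: A=3 B=12 C=0 D=0 ZF=1 PC=4
Step 9: PC=4 exec 'SUB A, 1'. After: A=2 B=12 C=0 D=0 ZF=0 PC=5
Step 10: PC=5 exec 'JNZ 2'. After: A=2 B=12 C=0 D=0 ZF=0 PC=2
Step 11: PC=2 exec 'MUL B, 2'. After: A=2 B=24 C=0 D=0 ZF=0 PC=3
Step 12: PC=3 exec 'MUL D, 1'. After: A=2 B=24 C=0 D=0 ZF=1 PC=4
Step 13: PC=4 exec 'SUB A, 1'. After: A=1 B=24 C=0 D=0 ZF=0 PC=5
Step 14: PC=5 exec 'JNZ 2'. After: A=1 B=24 C=0 D=0 ZF=0 PC=2
Step 15: PC=2 exec 'MUL B, 2'. After: A=1 B=48 C=0 D=0 ZF=0 PC=3
Step 16: PC=3 exec 'MUL D, 1'. After: A=1 B=48 C=0 D=0 ZF=1 PC=4
Step 17: PC=4 exec 'SUB A, 1'. After: A=0 B=48 C=0 D=0 ZF=1 PC=5
Step 18: PC=5 exec 'JNZ 2'. After: A=0 B=48 C=0 D=0 ZF=1 PC=6
Step 19: PC=6 exec 'MOV D, 2'. After: A=0 B=48 C=0 D=2 ZF=1 PC=7
Step 20: PC=7 exec 'ADD B, 6'. After: A=0 B=54 C=0 D=2 ZF=0 PC=8
Step 21: PC=8 exec 'MOV D, 6'. After: A=0 B=54 C=0 D=6 ZF=0 PC=9
Step 22: PC=9 exec 'ADD B, 5'. After: A=0 B=59 C=0 D=6 ZF=0 PC=10
Step 23: PC=10 exec 'MOV C, 1'. After: A=0 B=59 C=1 D=6 ZF=0 PC=11
Step 24: PC=11 exec 'ADD A, 2'. After: A=2 B=59 C=1 D=6 ZF=0 PC=12
Step 25: PC=12 exec 'HALT'. After: A=2 B=59 C=1 D=6 ZF=0 PC=12 HALTED

Answer: yes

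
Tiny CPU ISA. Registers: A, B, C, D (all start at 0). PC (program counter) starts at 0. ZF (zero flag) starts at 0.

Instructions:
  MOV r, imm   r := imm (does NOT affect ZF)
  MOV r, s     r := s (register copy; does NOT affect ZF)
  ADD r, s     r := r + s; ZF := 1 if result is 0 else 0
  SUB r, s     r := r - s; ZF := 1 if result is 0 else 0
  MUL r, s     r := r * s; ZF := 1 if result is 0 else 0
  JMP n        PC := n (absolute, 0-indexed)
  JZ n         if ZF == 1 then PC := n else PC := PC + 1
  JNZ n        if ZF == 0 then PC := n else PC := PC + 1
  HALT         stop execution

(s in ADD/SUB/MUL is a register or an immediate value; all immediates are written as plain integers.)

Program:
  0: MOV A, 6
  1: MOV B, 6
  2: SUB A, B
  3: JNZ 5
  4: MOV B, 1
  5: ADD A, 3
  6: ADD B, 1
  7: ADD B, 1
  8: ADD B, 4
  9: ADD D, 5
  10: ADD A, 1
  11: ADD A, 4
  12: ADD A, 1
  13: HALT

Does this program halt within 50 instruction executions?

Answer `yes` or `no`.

Answer: yes

Derivation:
Step 1: PC=0 exec 'MOV A, 6'. After: A=6 B=0 C=0 D=0 ZF=0 PC=1
Step 2: PC=1 exec 'MOV B, 6'. After: A=6 B=6 C=0 D=0 ZF=0 PC=2
Step 3: PC=2 exec 'SUB A, B'. After: A=0 B=6 C=0 D=0 ZF=1 PC=3
Step 4: PC=3 exec 'JNZ 5'. After: A=0 B=6 C=0 D=0 ZF=1 PC=4
Step 5: PC=4 exec 'MOV B, 1'. After: A=0 B=1 C=0 D=0 ZF=1 PC=5
Step 6: PC=5 exec 'ADD A, 3'. After: A=3 B=1 C=0 D=0 ZF=0 PC=6
Step 7: PC=6 exec 'ADD B, 1'. After: A=3 B=2 C=0 D=0 ZF=0 PC=7
Step 8: PC=7 exec 'ADD B, 1'. After: A=3 B=3 C=0 D=0 ZF=0 PC=8
Step 9: PC=8 exec 'ADD B, 4'. After: A=3 B=7 C=0 D=0 ZF=0 PC=9
Step 10: PC=9 exec 'ADD D, 5'. After: A=3 B=7 C=0 D=5 ZF=0 PC=10
Step 11: PC=10 exec 'ADD A, 1'. After: A=4 B=7 C=0 D=5 ZF=0 PC=11
Step 12: PC=11 exec 'ADD A, 4'. After: A=8 B=7 C=0 D=5 ZF=0 PC=12
Step 13: PC=12 exec 'ADD A, 1'. After: A=9 B=7 C=0 D=5 ZF=0 PC=13
Step 14: PC=13 exec 'HALT'. After: A=9 B=7 C=0 D=5 ZF=0 PC=13 HALTED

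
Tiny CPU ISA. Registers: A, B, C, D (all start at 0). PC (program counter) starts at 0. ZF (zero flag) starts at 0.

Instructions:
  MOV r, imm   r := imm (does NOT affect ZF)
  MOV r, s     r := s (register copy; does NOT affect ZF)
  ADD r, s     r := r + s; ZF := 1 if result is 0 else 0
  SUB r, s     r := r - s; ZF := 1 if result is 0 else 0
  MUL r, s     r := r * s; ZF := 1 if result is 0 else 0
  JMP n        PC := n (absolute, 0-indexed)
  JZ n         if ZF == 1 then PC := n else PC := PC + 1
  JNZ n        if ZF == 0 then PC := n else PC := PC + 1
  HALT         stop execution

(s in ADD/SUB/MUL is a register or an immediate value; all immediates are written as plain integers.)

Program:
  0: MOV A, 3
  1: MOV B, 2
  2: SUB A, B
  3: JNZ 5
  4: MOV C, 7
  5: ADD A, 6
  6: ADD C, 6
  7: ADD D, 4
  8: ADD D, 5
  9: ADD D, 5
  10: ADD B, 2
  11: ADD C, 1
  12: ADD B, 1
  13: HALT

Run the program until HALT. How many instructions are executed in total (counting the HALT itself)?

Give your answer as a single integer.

Answer: 13

Derivation:
Step 1: PC=0 exec 'MOV A, 3'. After: A=3 B=0 C=0 D=0 ZF=0 PC=1
Step 2: PC=1 exec 'MOV B, 2'. After: A=3 B=2 C=0 D=0 ZF=0 PC=2
Step 3: PC=2 exec 'SUB A, B'. After: A=1 B=2 C=0 D=0 ZF=0 PC=3
Step 4: PC=3 exec 'JNZ 5'. After: A=1 B=2 C=0 D=0 ZF=0 PC=5
Step 5: PC=5 exec 'ADD A, 6'. After: A=7 B=2 C=0 D=0 ZF=0 PC=6
Step 6: PC=6 exec 'ADD C, 6'. After: A=7 B=2 C=6 D=0 ZF=0 PC=7
Step 7: PC=7 exec 'ADD D, 4'. After: A=7 B=2 C=6 D=4 ZF=0 PC=8
Step 8: PC=8 exec 'ADD D, 5'. After: A=7 B=2 C=6 D=9 ZF=0 PC=9
Step 9: PC=9 exec 'ADD D, 5'. After: A=7 B=2 C=6 D=14 ZF=0 PC=10
Step 10: PC=10 exec 'ADD B, 2'. After: A=7 B=4 C=6 D=14 ZF=0 PC=11
Step 11: PC=11 exec 'ADD C, 1'. After: A=7 B=4 C=7 D=14 ZF=0 PC=12
Step 12: PC=12 exec 'ADD B, 1'. After: A=7 B=5 C=7 D=14 ZF=0 PC=13
Step 13: PC=13 exec 'HALT'. After: A=7 B=5 C=7 D=14 ZF=0 PC=13 HALTED
Total instructions executed: 13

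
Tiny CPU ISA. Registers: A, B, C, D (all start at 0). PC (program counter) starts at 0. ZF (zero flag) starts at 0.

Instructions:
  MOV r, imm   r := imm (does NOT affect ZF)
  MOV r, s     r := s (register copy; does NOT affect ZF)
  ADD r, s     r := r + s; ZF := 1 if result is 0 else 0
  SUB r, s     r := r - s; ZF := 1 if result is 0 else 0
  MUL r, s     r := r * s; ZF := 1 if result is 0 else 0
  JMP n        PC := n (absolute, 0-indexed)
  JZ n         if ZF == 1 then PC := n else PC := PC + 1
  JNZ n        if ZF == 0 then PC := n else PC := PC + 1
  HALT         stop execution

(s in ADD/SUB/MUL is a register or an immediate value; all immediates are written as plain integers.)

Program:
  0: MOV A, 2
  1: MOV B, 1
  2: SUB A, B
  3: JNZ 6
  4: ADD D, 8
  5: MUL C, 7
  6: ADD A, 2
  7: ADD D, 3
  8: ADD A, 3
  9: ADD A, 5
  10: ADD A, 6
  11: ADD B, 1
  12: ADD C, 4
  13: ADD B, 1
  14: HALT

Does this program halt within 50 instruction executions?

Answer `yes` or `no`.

Step 1: PC=0 exec 'MOV A, 2'. After: A=2 B=0 C=0 D=0 ZF=0 PC=1
Step 2: PC=1 exec 'MOV B, 1'. After: A=2 B=1 C=0 D=0 ZF=0 PC=2
Step 3: PC=2 exec 'SUB A, B'. After: A=1 B=1 C=0 D=0 ZF=0 PC=3
Step 4: PC=3 exec 'JNZ 6'. After: A=1 B=1 C=0 D=0 ZF=0 PC=6
Step 5: PC=6 exec 'ADD A, 2'. After: A=3 B=1 C=0 D=0 ZF=0 PC=7
Step 6: PC=7 exec 'ADD D, 3'. After: A=3 B=1 C=0 D=3 ZF=0 PC=8
Step 7: PC=8 exec 'ADD A, 3'. After: A=6 B=1 C=0 D=3 ZF=0 PC=9
Step 8: PC=9 exec 'ADD A, 5'. After: A=11 B=1 C=0 D=3 ZF=0 PC=10
Step 9: PC=10 exec 'ADD A, 6'. After: A=17 B=1 C=0 D=3 ZF=0 PC=11
Step 10: PC=11 exec 'ADD B, 1'. After: A=17 B=2 C=0 D=3 ZF=0 PC=12
Step 11: PC=12 exec 'ADD C, 4'. After: A=17 B=2 C=4 D=3 ZF=0 PC=13
Step 12: PC=13 exec 'ADD B, 1'. After: A=17 B=3 C=4 D=3 ZF=0 PC=14
Step 13: PC=14 exec 'HALT'. After: A=17 B=3 C=4 D=3 ZF=0 PC=14 HALTED

Answer: yes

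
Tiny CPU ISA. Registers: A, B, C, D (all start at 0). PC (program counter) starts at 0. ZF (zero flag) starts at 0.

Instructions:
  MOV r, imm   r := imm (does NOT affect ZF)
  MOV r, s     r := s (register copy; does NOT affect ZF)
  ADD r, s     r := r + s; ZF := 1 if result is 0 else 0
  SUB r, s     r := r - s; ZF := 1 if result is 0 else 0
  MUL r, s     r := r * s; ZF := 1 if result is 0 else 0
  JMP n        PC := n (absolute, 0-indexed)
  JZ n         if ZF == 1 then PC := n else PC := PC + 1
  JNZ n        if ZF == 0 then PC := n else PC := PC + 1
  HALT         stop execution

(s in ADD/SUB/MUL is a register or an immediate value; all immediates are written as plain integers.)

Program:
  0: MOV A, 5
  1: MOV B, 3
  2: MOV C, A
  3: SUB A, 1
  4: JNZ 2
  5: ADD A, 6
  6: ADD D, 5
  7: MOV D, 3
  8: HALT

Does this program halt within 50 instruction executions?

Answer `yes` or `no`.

Answer: yes

Derivation:
Step 1: PC=0 exec 'MOV A, 5'. After: A=5 B=0 C=0 D=0 ZF=0 PC=1
Step 2: PC=1 exec 'MOV B, 3'. After: A=5 B=3 C=0 D=0 ZF=0 PC=2
Step 3: PC=2 exec 'MOV C, A'. After: A=5 B=3 C=5 D=0 ZF=0 PC=3
Step 4: PC=3 exec 'SUB A, 1'. After: A=4 B=3 C=5 D=0 ZF=0 PC=4
Step 5: PC=4 exec 'JNZ 2'. After: A=4 B=3 C=5 D=0 ZF=0 PC=2
Step 6: PC=2 exec 'MOV C, A'. After: A=4 B=3 C=4 D=0 ZF=0 PC=3
Step 7: PC=3 exec 'SUB A, 1'. After: A=3 B=3 C=4 D=0 ZF=0 PC=4
Step 8: PC=4 exec 'JNZ 2'. After: A=3 B=3 C=4 D=0 ZF=0 PC=2
Step 9: PC=2 exec 'MOV C, A'. After: A=3 B=3 C=3 D=0 ZF=0 PC=3
Step 10: PC=3 exec 'SUB A, 1'. After: A=2 B=3 C=3 D=0 ZF=0 PC=4
Step 11: PC=4 exec 'JNZ 2'. After: A=2 B=3 C=3 D=0 ZF=0 PC=2
Step 12: PC=2 exec 'MOV C, A'. After: A=2 B=3 C=2 D=0 ZF=0 PC=3
Step 13: PC=3 exec 'SUB A, 1'. After: A=1 B=3 C=2 D=0 ZF=0 PC=4
Step 14: PC=4 exec 'JNZ 2'. After: A=1 B=3 C=2 D=0 ZF=0 PC=2
Step 15: PC=2 exec 'MOV C, A'. After: A=1 B=3 C=1 D=0 ZF=0 PC=3
Step 16: PC=3 exec 'SUB A, 1'. After: A=0 B=3 C=1 D=0 ZF=1 PC=4
Step 17: PC=4 exec 'JNZ 2'. After: A=0 B=3 C=1 D=0 ZF=1 PC=5
Step 18: PC=5 exec 'ADD A, 6'. After: A=6 B=3 C=1 D=0 ZF=0 PC=6
Step 19: PC=6 exec 'ADD D, 5'. After: A=6 B=3 C=1 D=5 ZF=0 PC=7
Step 20: PC=7 exec 'MOV D, 3'. After: A=6 B=3 C=1 D=3 ZF=0 PC=8
Step 21: PC=8 exec 'HALT'. After: A=6 B=3 C=1 D=3 ZF=0 PC=8 HALTED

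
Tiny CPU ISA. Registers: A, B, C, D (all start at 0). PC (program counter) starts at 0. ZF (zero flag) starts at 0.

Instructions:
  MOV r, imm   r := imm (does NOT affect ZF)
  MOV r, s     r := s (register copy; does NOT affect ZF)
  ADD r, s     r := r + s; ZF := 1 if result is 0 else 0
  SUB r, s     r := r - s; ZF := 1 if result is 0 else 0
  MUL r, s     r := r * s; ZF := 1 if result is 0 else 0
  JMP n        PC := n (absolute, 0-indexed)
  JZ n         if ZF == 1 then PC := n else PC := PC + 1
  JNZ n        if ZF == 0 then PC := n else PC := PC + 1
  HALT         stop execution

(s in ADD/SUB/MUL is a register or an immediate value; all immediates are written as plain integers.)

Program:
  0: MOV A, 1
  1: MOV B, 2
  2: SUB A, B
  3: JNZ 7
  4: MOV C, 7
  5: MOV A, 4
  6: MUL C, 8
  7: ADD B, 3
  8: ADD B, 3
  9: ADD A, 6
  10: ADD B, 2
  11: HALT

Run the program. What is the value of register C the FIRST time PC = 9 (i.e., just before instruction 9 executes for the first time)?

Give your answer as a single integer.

Step 1: PC=0 exec 'MOV A, 1'. After: A=1 B=0 C=0 D=0 ZF=0 PC=1
Step 2: PC=1 exec 'MOV B, 2'. After: A=1 B=2 C=0 D=0 ZF=0 PC=2
Step 3: PC=2 exec 'SUB A, B'. After: A=-1 B=2 C=0 D=0 ZF=0 PC=3
Step 4: PC=3 exec 'JNZ 7'. After: A=-1 B=2 C=0 D=0 ZF=0 PC=7
Step 5: PC=7 exec 'ADD B, 3'. After: A=-1 B=5 C=0 D=0 ZF=0 PC=8
Step 6: PC=8 exec 'ADD B, 3'. After: A=-1 B=8 C=0 D=0 ZF=0 PC=9
First time PC=9: C=0

0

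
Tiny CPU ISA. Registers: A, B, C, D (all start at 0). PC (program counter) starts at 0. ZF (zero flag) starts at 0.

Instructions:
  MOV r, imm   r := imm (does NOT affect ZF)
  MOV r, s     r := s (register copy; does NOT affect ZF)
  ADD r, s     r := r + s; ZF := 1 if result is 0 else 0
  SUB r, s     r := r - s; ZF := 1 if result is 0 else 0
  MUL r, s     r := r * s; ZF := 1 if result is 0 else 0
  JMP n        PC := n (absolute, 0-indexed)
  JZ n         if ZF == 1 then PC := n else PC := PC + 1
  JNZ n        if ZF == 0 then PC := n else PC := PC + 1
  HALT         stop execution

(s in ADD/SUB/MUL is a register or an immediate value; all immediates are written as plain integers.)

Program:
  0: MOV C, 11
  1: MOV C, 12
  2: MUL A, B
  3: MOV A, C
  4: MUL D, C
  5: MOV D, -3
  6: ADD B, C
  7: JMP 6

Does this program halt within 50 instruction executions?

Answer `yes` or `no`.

Answer: no

Derivation:
Step 1: PC=0 exec 'MOV C, 11'. After: A=0 B=0 C=11 D=0 ZF=0 PC=1
Step 2: PC=1 exec 'MOV C, 12'. After: A=0 B=0 C=12 D=0 ZF=0 PC=2
Step 3: PC=2 exec 'MUL A, B'. After: A=0 B=0 C=12 D=0 ZF=1 PC=3
Step 4: PC=3 exec 'MOV A, C'. After: A=12 B=0 C=12 D=0 ZF=1 PC=4
Step 5: PC=4 exec 'MUL D, C'. After: A=12 B=0 C=12 D=0 ZF=1 PC=5
Step 6: PC=5 exec 'MOV D, -3'. After: A=12 B=0 C=12 D=-3 ZF=1 PC=6
Step 7: PC=6 exec 'ADD B, C'. After: A=12 B=12 C=12 D=-3 ZF=0 PC=7
Step 8: PC=7 exec 'JMP 6'. After: A=12 B=12 C=12 D=-3 ZF=0 PC=6
Step 9: PC=6 exec 'ADD B, C'. After: A=12 B=24 C=12 D=-3 ZF=0 PC=7
Step 10: PC=7 exec 'JMP 6'. After: A=12 B=24 C=12 D=-3 ZF=0 PC=6
Step 11: PC=6 exec 'ADD B, C'. After: A=12 B=36 C=12 D=-3 ZF=0 PC=7
Step 12: PC=7 exec 'JMP 6'. After: A=12 B=36 C=12 D=-3 ZF=0 PC=6
Step 13: PC=6 exec 'ADD B, C'. After: A=12 B=48 C=12 D=-3 ZF=0 PC=7
Step 14: PC=7 exec 'JMP 6'. After: A=12 B=48 C=12 D=-3 ZF=0 PC=6
Step 15: PC=6 exec 'ADD B, C'. After: A=12 B=60 C=12 D=-3 ZF=0 PC=7
After 50 steps: not halted. PC revisits the same instructions with no path to HALT; will never halt.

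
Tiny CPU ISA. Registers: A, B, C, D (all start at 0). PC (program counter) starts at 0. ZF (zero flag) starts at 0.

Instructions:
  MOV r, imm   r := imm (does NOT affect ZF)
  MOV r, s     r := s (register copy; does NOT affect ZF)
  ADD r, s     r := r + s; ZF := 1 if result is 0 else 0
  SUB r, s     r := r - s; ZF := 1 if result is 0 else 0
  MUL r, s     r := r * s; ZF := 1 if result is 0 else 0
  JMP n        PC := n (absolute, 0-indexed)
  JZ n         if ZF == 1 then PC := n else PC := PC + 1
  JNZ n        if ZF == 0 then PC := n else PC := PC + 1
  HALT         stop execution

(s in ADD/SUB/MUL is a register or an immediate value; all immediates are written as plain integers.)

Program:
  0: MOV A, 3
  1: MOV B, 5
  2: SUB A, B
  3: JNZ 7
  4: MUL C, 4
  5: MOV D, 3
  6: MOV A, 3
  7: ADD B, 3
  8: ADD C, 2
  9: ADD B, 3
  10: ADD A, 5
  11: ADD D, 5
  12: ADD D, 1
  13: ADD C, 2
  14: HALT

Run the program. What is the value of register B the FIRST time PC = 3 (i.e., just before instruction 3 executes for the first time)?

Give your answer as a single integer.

Step 1: PC=0 exec 'MOV A, 3'. After: A=3 B=0 C=0 D=0 ZF=0 PC=1
Step 2: PC=1 exec 'MOV B, 5'. After: A=3 B=5 C=0 D=0 ZF=0 PC=2
Step 3: PC=2 exec 'SUB A, B'. After: A=-2 B=5 C=0 D=0 ZF=0 PC=3
First time PC=3: B=5

5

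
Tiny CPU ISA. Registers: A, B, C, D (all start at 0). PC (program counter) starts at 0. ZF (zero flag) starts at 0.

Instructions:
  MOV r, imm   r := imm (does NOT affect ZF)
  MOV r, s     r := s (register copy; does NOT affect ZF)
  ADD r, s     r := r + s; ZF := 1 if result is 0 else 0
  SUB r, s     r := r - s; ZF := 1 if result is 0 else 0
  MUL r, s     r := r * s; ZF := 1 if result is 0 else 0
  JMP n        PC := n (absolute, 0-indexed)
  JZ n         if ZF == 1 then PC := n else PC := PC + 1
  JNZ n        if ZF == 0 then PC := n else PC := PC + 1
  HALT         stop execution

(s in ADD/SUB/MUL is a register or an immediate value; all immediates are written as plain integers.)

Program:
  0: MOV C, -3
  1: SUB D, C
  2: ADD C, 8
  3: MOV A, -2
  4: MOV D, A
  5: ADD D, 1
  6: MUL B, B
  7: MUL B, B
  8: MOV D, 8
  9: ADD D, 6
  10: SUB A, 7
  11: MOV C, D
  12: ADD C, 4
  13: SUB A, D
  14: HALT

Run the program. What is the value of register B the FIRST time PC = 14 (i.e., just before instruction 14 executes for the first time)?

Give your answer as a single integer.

Step 1: PC=0 exec 'MOV C, -3'. After: A=0 B=0 C=-3 D=0 ZF=0 PC=1
Step 2: PC=1 exec 'SUB D, C'. After: A=0 B=0 C=-3 D=3 ZF=0 PC=2
Step 3: PC=2 exec 'ADD C, 8'. After: A=0 B=0 C=5 D=3 ZF=0 PC=3
Step 4: PC=3 exec 'MOV A, -2'. After: A=-2 B=0 C=5 D=3 ZF=0 PC=4
Step 5: PC=4 exec 'MOV D, A'. After: A=-2 B=0 C=5 D=-2 ZF=0 PC=5
Step 6: PC=5 exec 'ADD D, 1'. After: A=-2 B=0 C=5 D=-1 ZF=0 PC=6
Step 7: PC=6 exec 'MUL B, B'. After: A=-2 B=0 C=5 D=-1 ZF=1 PC=7
Step 8: PC=7 exec 'MUL B, B'. After: A=-2 B=0 C=5 D=-1 ZF=1 PC=8
Step 9: PC=8 exec 'MOV D, 8'. After: A=-2 B=0 C=5 D=8 ZF=1 PC=9
Step 10: PC=9 exec 'ADD D, 6'. After: A=-2 B=0 C=5 D=14 ZF=0 PC=10
Step 11: PC=10 exec 'SUB A, 7'. After: A=-9 B=0 C=5 D=14 ZF=0 PC=11
Step 12: PC=11 exec 'MOV C, D'. After: A=-9 B=0 C=14 D=14 ZF=0 PC=12
Step 13: PC=12 exec 'ADD C, 4'. After: A=-9 B=0 C=18 D=14 ZF=0 PC=13
Step 14: PC=13 exec 'SUB A, D'. After: A=-23 B=0 C=18 D=14 ZF=0 PC=14
First time PC=14: B=0

0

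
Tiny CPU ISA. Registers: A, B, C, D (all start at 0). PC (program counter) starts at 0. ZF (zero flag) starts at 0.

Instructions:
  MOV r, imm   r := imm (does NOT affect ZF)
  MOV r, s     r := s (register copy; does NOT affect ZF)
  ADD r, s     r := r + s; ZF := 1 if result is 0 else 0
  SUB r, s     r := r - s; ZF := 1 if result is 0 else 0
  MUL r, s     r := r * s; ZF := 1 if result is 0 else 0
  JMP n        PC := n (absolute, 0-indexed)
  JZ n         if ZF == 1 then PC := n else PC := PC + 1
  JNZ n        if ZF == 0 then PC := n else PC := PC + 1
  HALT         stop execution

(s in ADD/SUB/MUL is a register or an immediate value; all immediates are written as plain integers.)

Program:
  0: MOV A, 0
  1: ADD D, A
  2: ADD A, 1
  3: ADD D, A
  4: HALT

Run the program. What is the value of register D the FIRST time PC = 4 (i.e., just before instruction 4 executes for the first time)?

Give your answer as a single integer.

Step 1: PC=0 exec 'MOV A, 0'. After: A=0 B=0 C=0 D=0 ZF=0 PC=1
Step 2: PC=1 exec 'ADD D, A'. After: A=0 B=0 C=0 D=0 ZF=1 PC=2
Step 3: PC=2 exec 'ADD A, 1'. After: A=1 B=0 C=0 D=0 ZF=0 PC=3
Step 4: PC=3 exec 'ADD D, A'. After: A=1 B=0 C=0 D=1 ZF=0 PC=4
First time PC=4: D=1

1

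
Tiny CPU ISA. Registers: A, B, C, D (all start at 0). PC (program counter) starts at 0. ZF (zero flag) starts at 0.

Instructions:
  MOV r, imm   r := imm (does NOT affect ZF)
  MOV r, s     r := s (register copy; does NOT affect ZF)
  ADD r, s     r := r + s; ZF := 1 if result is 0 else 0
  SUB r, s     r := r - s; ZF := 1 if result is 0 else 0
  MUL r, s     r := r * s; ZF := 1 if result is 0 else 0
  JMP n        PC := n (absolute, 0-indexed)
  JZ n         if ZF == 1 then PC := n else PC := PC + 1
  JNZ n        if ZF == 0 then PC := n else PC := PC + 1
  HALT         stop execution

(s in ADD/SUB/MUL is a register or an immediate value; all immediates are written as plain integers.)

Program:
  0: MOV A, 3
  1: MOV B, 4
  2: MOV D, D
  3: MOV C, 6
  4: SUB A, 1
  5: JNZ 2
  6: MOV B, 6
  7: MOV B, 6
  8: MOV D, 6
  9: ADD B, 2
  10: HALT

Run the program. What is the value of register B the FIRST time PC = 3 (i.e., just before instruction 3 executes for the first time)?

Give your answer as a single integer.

Step 1: PC=0 exec 'MOV A, 3'. After: A=3 B=0 C=0 D=0 ZF=0 PC=1
Step 2: PC=1 exec 'MOV B, 4'. After: A=3 B=4 C=0 D=0 ZF=0 PC=2
Step 3: PC=2 exec 'MOV D, D'. After: A=3 B=4 C=0 D=0 ZF=0 PC=3
First time PC=3: B=4

4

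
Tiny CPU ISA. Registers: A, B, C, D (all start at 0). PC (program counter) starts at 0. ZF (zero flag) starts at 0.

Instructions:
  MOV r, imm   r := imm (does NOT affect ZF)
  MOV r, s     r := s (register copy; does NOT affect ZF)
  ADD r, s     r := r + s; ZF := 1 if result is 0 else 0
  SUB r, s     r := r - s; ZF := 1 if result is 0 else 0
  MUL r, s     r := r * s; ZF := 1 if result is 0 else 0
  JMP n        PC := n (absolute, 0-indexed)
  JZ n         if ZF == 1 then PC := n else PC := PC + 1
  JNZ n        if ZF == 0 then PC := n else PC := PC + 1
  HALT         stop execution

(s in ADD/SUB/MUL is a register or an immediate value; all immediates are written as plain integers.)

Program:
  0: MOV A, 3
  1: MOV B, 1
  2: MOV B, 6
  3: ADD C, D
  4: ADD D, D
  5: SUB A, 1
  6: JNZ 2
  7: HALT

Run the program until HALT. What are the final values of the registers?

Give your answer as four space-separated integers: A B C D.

Answer: 0 6 0 0

Derivation:
Step 1: PC=0 exec 'MOV A, 3'. After: A=3 B=0 C=0 D=0 ZF=0 PC=1
Step 2: PC=1 exec 'MOV B, 1'. After: A=3 B=1 C=0 D=0 ZF=0 PC=2
Step 3: PC=2 exec 'MOV B, 6'. After: A=3 B=6 C=0 D=0 ZF=0 PC=3
Step 4: PC=3 exec 'ADD C, D'. After: A=3 B=6 C=0 D=0 ZF=1 PC=4
Step 5: PC=4 exec 'ADD D, D'. After: A=3 B=6 C=0 D=0 ZF=1 PC=5
Step 6: PC=5 exec 'SUB A, 1'. After: A=2 B=6 C=0 D=0 ZF=0 PC=6
Step 7: PC=6 exec 'JNZ 2'. After: A=2 B=6 C=0 D=0 ZF=0 PC=2
Step 8: PC=2 exec 'MOV B, 6'. After: A=2 B=6 C=0 D=0 ZF=0 PC=3
Step 9: PC=3 exec 'ADD C, D'. After: A=2 B=6 C=0 D=0 ZF=1 PC=4
Step 10: PC=4 exec 'ADD D, D'. After: A=2 B=6 C=0 D=0 ZF=1 PC=5
Step 11: PC=5 exec 'SUB A, 1'. After: A=1 B=6 C=0 D=0 ZF=0 PC=6
Step 12: PC=6 exec 'JNZ 2'. After: A=1 B=6 C=0 D=0 ZF=0 PC=2
Step 13: PC=2 exec 'MOV B, 6'. After: A=1 B=6 C=0 D=0 ZF=0 PC=3
Step 14: PC=3 exec 'ADD C, D'. After: A=1 B=6 C=0 D=0 ZF=1 PC=4
Step 15: PC=4 exec 'ADD D, D'. After: A=1 B=6 C=0 D=0 ZF=1 PC=5
Step 16: PC=5 exec 'SUB A, 1'. After: A=0 B=6 C=0 D=0 ZF=1 PC=6
Step 17: PC=6 exec 'JNZ 2'. After: A=0 B=6 C=0 D=0 ZF=1 PC=7
Step 18: PC=7 exec 'HALT'. After: A=0 B=6 C=0 D=0 ZF=1 PC=7 HALTED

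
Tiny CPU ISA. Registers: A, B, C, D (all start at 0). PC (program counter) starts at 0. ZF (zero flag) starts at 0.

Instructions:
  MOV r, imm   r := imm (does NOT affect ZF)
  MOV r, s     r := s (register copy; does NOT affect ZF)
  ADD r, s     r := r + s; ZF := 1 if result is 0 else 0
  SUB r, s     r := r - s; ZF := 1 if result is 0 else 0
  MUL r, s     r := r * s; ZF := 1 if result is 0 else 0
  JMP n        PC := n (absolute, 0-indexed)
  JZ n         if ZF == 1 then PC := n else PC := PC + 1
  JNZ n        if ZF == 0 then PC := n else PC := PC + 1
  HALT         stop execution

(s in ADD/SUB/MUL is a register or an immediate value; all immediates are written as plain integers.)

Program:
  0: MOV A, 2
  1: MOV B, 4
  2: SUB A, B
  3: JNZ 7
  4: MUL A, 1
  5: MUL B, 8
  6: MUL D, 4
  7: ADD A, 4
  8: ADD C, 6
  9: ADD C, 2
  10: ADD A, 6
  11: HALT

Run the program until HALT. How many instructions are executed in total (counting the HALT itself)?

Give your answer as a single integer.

Answer: 9

Derivation:
Step 1: PC=0 exec 'MOV A, 2'. After: A=2 B=0 C=0 D=0 ZF=0 PC=1
Step 2: PC=1 exec 'MOV B, 4'. After: A=2 B=4 C=0 D=0 ZF=0 PC=2
Step 3: PC=2 exec 'SUB A, B'. After: A=-2 B=4 C=0 D=0 ZF=0 PC=3
Step 4: PC=3 exec 'JNZ 7'. After: A=-2 B=4 C=0 D=0 ZF=0 PC=7
Step 5: PC=7 exec 'ADD A, 4'. After: A=2 B=4 C=0 D=0 ZF=0 PC=8
Step 6: PC=8 exec 'ADD C, 6'. After: A=2 B=4 C=6 D=0 ZF=0 PC=9
Step 7: PC=9 exec 'ADD C, 2'. After: A=2 B=4 C=8 D=0 ZF=0 PC=10
Step 8: PC=10 exec 'ADD A, 6'. After: A=8 B=4 C=8 D=0 ZF=0 PC=11
Step 9: PC=11 exec 'HALT'. After: A=8 B=4 C=8 D=0 ZF=0 PC=11 HALTED
Total instructions executed: 9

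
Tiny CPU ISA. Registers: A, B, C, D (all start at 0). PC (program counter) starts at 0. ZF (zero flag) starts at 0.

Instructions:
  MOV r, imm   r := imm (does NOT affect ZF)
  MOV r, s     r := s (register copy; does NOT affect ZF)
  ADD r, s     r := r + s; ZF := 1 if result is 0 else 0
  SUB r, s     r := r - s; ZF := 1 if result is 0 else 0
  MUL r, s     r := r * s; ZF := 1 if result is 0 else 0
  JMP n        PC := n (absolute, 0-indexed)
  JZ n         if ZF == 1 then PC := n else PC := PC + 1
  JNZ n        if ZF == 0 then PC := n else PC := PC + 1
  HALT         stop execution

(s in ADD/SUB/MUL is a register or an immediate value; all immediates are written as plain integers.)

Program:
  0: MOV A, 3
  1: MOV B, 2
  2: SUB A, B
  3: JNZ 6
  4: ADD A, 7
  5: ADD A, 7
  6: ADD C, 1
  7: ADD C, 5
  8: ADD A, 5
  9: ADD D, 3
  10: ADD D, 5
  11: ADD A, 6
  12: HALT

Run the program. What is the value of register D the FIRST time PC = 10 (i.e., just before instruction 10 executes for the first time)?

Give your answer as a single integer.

Step 1: PC=0 exec 'MOV A, 3'. After: A=3 B=0 C=0 D=0 ZF=0 PC=1
Step 2: PC=1 exec 'MOV B, 2'. After: A=3 B=2 C=0 D=0 ZF=0 PC=2
Step 3: PC=2 exec 'SUB A, B'. After: A=1 B=2 C=0 D=0 ZF=0 PC=3
Step 4: PC=3 exec 'JNZ 6'. After: A=1 B=2 C=0 D=0 ZF=0 PC=6
Step 5: PC=6 exec 'ADD C, 1'. After: A=1 B=2 C=1 D=0 ZF=0 PC=7
Step 6: PC=7 exec 'ADD C, 5'. After: A=1 B=2 C=6 D=0 ZF=0 PC=8
Step 7: PC=8 exec 'ADD A, 5'. After: A=6 B=2 C=6 D=0 ZF=0 PC=9
Step 8: PC=9 exec 'ADD D, 3'. After: A=6 B=2 C=6 D=3 ZF=0 PC=10
First time PC=10: D=3

3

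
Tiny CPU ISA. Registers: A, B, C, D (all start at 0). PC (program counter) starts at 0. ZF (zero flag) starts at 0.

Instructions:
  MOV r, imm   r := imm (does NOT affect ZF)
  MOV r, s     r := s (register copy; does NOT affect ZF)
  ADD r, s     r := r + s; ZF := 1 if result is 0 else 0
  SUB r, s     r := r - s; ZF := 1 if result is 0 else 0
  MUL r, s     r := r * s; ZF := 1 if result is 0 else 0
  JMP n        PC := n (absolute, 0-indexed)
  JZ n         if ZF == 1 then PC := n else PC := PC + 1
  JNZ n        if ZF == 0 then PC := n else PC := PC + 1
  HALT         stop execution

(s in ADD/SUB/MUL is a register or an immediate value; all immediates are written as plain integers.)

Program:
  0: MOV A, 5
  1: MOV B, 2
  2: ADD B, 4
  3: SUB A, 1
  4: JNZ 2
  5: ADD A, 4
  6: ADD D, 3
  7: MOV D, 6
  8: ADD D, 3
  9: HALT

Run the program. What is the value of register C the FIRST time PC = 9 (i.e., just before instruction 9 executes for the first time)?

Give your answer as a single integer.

Step 1: PC=0 exec 'MOV A, 5'. After: A=5 B=0 C=0 D=0 ZF=0 PC=1
Step 2: PC=1 exec 'MOV B, 2'. After: A=5 B=2 C=0 D=0 ZF=0 PC=2
Step 3: PC=2 exec 'ADD B, 4'. After: A=5 B=6 C=0 D=0 ZF=0 PC=3
Step 4: PC=3 exec 'SUB A, 1'. After: A=4 B=6 C=0 D=0 ZF=0 PC=4
Step 5: PC=4 exec 'JNZ 2'. After: A=4 B=6 C=0 D=0 ZF=0 PC=2
Step 6: PC=2 exec 'ADD B, 4'. After: A=4 B=10 C=0 D=0 ZF=0 PC=3
Step 7: PC=3 exec 'SUB A, 1'. After: A=3 B=10 C=0 D=0 ZF=0 PC=4
Step 8: PC=4 exec 'JNZ 2'. After: A=3 B=10 C=0 D=0 ZF=0 PC=2
Step 9: PC=2 exec 'ADD B, 4'. After: A=3 B=14 C=0 D=0 ZF=0 PC=3
Step 10: PC=3 exec 'SUB A, 1'. After: A=2 B=14 C=0 D=0 ZF=0 PC=4
Step 11: PC=4 exec 'JNZ 2'. After: A=2 B=14 C=0 D=0 ZF=0 PC=2
Step 12: PC=2 exec 'ADD B, 4'. After: A=2 B=18 C=0 D=0 ZF=0 PC=3
Step 13: PC=3 exec 'SUB A, 1'. After: A=1 B=18 C=0 D=0 ZF=0 PC=4
Step 14: PC=4 exec 'JNZ 2'. After: A=1 B=18 C=0 D=0 ZF=0 PC=2
Step 15: PC=2 exec 'ADD B, 4'. After: A=1 B=22 C=0 D=0 ZF=0 PC=3
Step 16: PC=3 exec 'SUB A, 1'. After: A=0 B=22 C=0 D=0 ZF=1 PC=4
Step 17: PC=4 exec 'JNZ 2'. After: A=0 B=22 C=0 D=0 ZF=1 PC=5
Step 18: PC=5 exec 'ADD A, 4'. After: A=4 B=22 C=0 D=0 ZF=0 PC=6
Step 19: PC=6 exec 'ADD D, 3'. After: A=4 B=22 C=0 D=3 ZF=0 PC=7
Step 20: PC=7 exec 'MOV D, 6'. After: A=4 B=22 C=0 D=6 ZF=0 PC=8
Step 21: PC=8 exec 'ADD D, 3'. After: A=4 B=22 C=0 D=9 ZF=0 PC=9
First time PC=9: C=0

0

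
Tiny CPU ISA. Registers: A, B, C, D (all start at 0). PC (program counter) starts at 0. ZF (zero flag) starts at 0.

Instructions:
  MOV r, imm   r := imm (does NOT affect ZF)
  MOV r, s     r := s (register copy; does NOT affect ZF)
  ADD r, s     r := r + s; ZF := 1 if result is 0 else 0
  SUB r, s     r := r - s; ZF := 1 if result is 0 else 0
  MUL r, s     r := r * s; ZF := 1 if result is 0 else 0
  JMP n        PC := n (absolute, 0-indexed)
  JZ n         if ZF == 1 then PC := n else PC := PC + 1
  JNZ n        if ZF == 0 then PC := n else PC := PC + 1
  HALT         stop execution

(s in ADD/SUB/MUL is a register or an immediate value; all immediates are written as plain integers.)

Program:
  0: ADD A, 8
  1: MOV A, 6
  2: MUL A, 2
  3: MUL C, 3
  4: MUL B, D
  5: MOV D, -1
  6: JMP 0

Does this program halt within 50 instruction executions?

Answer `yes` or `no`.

Step 1: PC=0 exec 'ADD A, 8'. After: A=8 B=0 C=0 D=0 ZF=0 PC=1
Step 2: PC=1 exec 'MOV A, 6'. After: A=6 B=0 C=0 D=0 ZF=0 PC=2
Step 3: PC=2 exec 'MUL A, 2'. After: A=12 B=0 C=0 D=0 ZF=0 PC=3
Step 4: PC=3 exec 'MUL C, 3'. After: A=12 B=0 C=0 D=0 ZF=1 PC=4
Step 5: PC=4 exec 'MUL B, D'. After: A=12 B=0 C=0 D=0 ZF=1 PC=5
Step 6: PC=5 exec 'MOV D, -1'. After: A=12 B=0 C=0 D=-1 ZF=1 PC=6
Step 7: PC=6 exec 'JMP 0'. After: A=12 B=0 C=0 D=-1 ZF=1 PC=0
Step 8: PC=0 exec 'ADD A, 8'. After: A=20 B=0 C=0 D=-1 ZF=0 PC=1
Step 9: PC=1 exec 'MOV A, 6'. After: A=6 B=0 C=0 D=-1 ZF=0 PC=2
Step 10: PC=2 exec 'MUL A, 2'. After: A=12 B=0 C=0 D=-1 ZF=0 PC=3
Step 11: PC=3 exec 'MUL C, 3'. After: A=12 B=0 C=0 D=-1 ZF=1 PC=4
Step 12: PC=4 exec 'MUL B, D'. After: A=12 B=0 C=0 D=-1 ZF=1 PC=5
Step 13: PC=5 exec 'MOV D, -1'. After: A=12 B=0 C=0 D=-1 ZF=1 PC=6
State after step 13 equals state after step 6: the program is in a cycle of length 7 and will never halt.

Answer: no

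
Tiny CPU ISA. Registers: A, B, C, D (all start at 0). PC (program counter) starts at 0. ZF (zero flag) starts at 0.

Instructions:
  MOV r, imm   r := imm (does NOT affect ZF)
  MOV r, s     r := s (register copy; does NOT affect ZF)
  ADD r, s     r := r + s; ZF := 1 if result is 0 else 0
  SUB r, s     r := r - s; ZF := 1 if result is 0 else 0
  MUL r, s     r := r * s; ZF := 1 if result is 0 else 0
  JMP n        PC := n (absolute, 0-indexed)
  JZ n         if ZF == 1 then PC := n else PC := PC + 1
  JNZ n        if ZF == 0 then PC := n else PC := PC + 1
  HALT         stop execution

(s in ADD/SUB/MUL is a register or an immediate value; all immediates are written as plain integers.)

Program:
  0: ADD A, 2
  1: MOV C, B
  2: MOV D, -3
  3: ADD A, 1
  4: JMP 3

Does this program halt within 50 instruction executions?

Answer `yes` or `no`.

Answer: no

Derivation:
Step 1: PC=0 exec 'ADD A, 2'. After: A=2 B=0 C=0 D=0 ZF=0 PC=1
Step 2: PC=1 exec 'MOV C, B'. After: A=2 B=0 C=0 D=0 ZF=0 PC=2
Step 3: PC=2 exec 'MOV D, -3'. After: A=2 B=0 C=0 D=-3 ZF=0 PC=3
Step 4: PC=3 exec 'ADD A, 1'. After: A=3 B=0 C=0 D=-3 ZF=0 PC=4
Step 5: PC=4 exec 'JMP 3'. After: A=3 B=0 C=0 D=-3 ZF=0 PC=3
Step 6: PC=3 exec 'ADD A, 1'. After: A=4 B=0 C=0 D=-3 ZF=0 PC=4
Step 7: PC=4 exec 'JMP 3'. After: A=4 B=0 C=0 D=-3 ZF=0 PC=3
Step 8: PC=3 exec 'ADD A, 1'. After: A=5 B=0 C=0 D=-3 ZF=0 PC=4
Step 9: PC=4 exec 'JMP 3'. After: A=5 B=0 C=0 D=-3 ZF=0 PC=3
Step 10: PC=3 exec 'ADD A, 1'. After: A=6 B=0 C=0 D=-3 ZF=0 PC=4
Step 11: PC=4 exec 'JMP 3'. After: A=6 B=0 C=0 D=-3 ZF=0 PC=3
Step 12: PC=3 exec 'ADD A, 1'. After: A=7 B=0 C=0 D=-3 ZF=0 PC=4
Step 13: PC=4 exec 'JMP 3'. After: A=7 B=0 C=0 D=-3 ZF=0 PC=3
Step 14: PC=3 exec 'ADD A, 1'. After: A=8 B=0 C=0 D=-3 ZF=0 PC=4
Step 15: PC=4 exec 'JMP 3'. After: A=8 B=0 C=0 D=-3 ZF=0 PC=3
After 50 steps: not halted. PC revisits the same instructions with no path to HALT; will never halt.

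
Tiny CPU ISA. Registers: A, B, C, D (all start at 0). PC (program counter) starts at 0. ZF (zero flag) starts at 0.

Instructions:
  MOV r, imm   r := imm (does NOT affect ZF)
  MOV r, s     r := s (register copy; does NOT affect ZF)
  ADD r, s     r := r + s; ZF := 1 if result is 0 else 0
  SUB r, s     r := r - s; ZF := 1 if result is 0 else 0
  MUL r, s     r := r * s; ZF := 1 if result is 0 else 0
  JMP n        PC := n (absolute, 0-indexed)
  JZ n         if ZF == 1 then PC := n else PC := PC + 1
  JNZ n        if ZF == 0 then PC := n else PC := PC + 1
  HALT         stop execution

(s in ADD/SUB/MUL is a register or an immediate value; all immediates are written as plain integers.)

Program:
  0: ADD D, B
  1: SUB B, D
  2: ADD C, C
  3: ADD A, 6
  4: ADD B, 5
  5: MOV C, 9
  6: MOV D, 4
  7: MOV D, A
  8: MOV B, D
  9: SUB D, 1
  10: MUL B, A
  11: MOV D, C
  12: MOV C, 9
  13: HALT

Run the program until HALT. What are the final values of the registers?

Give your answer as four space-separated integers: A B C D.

Step 1: PC=0 exec 'ADD D, B'. After: A=0 B=0 C=0 D=0 ZF=1 PC=1
Step 2: PC=1 exec 'SUB B, D'. After: A=0 B=0 C=0 D=0 ZF=1 PC=2
Step 3: PC=2 exec 'ADD C, C'. After: A=0 B=0 C=0 D=0 ZF=1 PC=3
Step 4: PC=3 exec 'ADD A, 6'. After: A=6 B=0 C=0 D=0 ZF=0 PC=4
Step 5: PC=4 exec 'ADD B, 5'. After: A=6 B=5 C=0 D=0 ZF=0 PC=5
Step 6: PC=5 exec 'MOV C, 9'. After: A=6 B=5 C=9 D=0 ZF=0 PC=6
Step 7: PC=6 exec 'MOV D, 4'. After: A=6 B=5 C=9 D=4 ZF=0 PC=7
Step 8: PC=7 exec 'MOV D, A'. After: A=6 B=5 C=9 D=6 ZF=0 PC=8
Step 9: PC=8 exec 'MOV B, D'. After: A=6 B=6 C=9 D=6 ZF=0 PC=9
Step 10: PC=9 exec 'SUB D, 1'. After: A=6 B=6 C=9 D=5 ZF=0 PC=10
Step 11: PC=10 exec 'MUL B, A'. After: A=6 B=36 C=9 D=5 ZF=0 PC=11
Step 12: PC=11 exec 'MOV D, C'. After: A=6 B=36 C=9 D=9 ZF=0 PC=12
Step 13: PC=12 exec 'MOV C, 9'. After: A=6 B=36 C=9 D=9 ZF=0 PC=13
Step 14: PC=13 exec 'HALT'. After: A=6 B=36 C=9 D=9 ZF=0 PC=13 HALTED

Answer: 6 36 9 9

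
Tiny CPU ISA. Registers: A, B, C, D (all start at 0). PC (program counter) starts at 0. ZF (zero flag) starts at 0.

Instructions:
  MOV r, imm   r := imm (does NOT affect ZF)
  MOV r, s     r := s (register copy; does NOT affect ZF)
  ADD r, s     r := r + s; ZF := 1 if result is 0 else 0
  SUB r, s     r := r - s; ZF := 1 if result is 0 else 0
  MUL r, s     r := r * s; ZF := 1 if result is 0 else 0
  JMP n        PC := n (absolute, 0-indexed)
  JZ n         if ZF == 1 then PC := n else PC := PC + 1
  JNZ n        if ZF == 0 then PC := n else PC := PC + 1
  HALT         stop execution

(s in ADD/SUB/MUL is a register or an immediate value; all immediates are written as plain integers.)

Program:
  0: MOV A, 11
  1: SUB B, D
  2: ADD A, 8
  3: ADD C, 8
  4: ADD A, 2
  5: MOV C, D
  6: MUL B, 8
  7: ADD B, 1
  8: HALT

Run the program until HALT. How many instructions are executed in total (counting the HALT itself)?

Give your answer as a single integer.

Step 1: PC=0 exec 'MOV A, 11'. After: A=11 B=0 C=0 D=0 ZF=0 PC=1
Step 2: PC=1 exec 'SUB B, D'. After: A=11 B=0 C=0 D=0 ZF=1 PC=2
Step 3: PC=2 exec 'ADD A, 8'. After: A=19 B=0 C=0 D=0 ZF=0 PC=3
Step 4: PC=3 exec 'ADD C, 8'. After: A=19 B=0 C=8 D=0 ZF=0 PC=4
Step 5: PC=4 exec 'ADD A, 2'. After: A=21 B=0 C=8 D=0 ZF=0 PC=5
Step 6: PC=5 exec 'MOV C, D'. After: A=21 B=0 C=0 D=0 ZF=0 PC=6
Step 7: PC=6 exec 'MUL B, 8'. After: A=21 B=0 C=0 D=0 ZF=1 PC=7
Step 8: PC=7 exec 'ADD B, 1'. After: A=21 B=1 C=0 D=0 ZF=0 PC=8
Step 9: PC=8 exec 'HALT'. After: A=21 B=1 C=0 D=0 ZF=0 PC=8 HALTED
Total instructions executed: 9

Answer: 9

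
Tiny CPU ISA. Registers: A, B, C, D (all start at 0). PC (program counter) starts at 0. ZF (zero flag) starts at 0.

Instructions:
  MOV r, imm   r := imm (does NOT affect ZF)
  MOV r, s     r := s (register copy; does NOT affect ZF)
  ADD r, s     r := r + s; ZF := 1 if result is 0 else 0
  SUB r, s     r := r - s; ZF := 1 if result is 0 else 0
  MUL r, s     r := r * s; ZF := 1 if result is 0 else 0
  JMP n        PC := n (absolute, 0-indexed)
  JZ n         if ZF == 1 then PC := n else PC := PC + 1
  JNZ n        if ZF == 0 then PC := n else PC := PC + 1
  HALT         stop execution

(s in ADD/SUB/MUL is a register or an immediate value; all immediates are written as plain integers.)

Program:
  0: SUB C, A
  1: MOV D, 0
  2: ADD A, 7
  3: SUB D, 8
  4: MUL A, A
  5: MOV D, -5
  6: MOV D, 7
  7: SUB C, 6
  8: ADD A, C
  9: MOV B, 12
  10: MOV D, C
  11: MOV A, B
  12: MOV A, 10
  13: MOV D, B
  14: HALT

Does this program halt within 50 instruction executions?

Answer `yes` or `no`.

Answer: yes

Derivation:
Step 1: PC=0 exec 'SUB C, A'. After: A=0 B=0 C=0 D=0 ZF=1 PC=1
Step 2: PC=1 exec 'MOV D, 0'. After: A=0 B=0 C=0 D=0 ZF=1 PC=2
Step 3: PC=2 exec 'ADD A, 7'. After: A=7 B=0 C=0 D=0 ZF=0 PC=3
Step 4: PC=3 exec 'SUB D, 8'. After: A=7 B=0 C=0 D=-8 ZF=0 PC=4
Step 5: PC=4 exec 'MUL A, A'. After: A=49 B=0 C=0 D=-8 ZF=0 PC=5
Step 6: PC=5 exec 'MOV D, -5'. After: A=49 B=0 C=0 D=-5 ZF=0 PC=6
Step 7: PC=6 exec 'MOV D, 7'. After: A=49 B=0 C=0 D=7 ZF=0 PC=7
Step 8: PC=7 exec 'SUB C, 6'. After: A=49 B=0 C=-6 D=7 ZF=0 PC=8
Step 9: PC=8 exec 'ADD A, C'. After: A=43 B=0 C=-6 D=7 ZF=0 PC=9
Step 10: PC=9 exec 'MOV B, 12'. After: A=43 B=12 C=-6 D=7 ZF=0 PC=10
Step 11: PC=10 exec 'MOV D, C'. After: A=43 B=12 C=-6 D=-6 ZF=0 PC=11
Step 12: PC=11 exec 'MOV A, B'. After: A=12 B=12 C=-6 D=-6 ZF=0 PC=12
Step 13: PC=12 exec 'MOV A, 10'. After: A=10 B=12 C=-6 D=-6 ZF=0 PC=13
Step 14: PC=13 exec 'MOV D, B'. After: A=10 B=12 C=-6 D=12 ZF=0 PC=14
Step 15: PC=14 exec 'HALT'. After: A=10 B=12 C=-6 D=12 ZF=0 PC=14 HALTED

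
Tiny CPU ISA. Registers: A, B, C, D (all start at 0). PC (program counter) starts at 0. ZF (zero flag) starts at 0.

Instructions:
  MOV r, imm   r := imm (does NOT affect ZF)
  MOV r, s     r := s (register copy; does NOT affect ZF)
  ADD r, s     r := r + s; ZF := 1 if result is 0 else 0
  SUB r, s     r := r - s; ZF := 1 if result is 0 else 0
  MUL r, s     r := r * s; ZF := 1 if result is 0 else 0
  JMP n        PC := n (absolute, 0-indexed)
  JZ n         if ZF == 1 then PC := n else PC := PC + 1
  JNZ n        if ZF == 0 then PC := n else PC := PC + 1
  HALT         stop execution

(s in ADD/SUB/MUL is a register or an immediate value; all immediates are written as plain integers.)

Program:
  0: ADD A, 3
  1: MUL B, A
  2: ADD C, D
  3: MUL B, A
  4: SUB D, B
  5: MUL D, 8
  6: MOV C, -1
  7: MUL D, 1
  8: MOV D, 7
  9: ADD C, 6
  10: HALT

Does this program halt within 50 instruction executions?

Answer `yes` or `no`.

Answer: yes

Derivation:
Step 1: PC=0 exec 'ADD A, 3'. After: A=3 B=0 C=0 D=0 ZF=0 PC=1
Step 2: PC=1 exec 'MUL B, A'. After: A=3 B=0 C=0 D=0 ZF=1 PC=2
Step 3: PC=2 exec 'ADD C, D'. After: A=3 B=0 C=0 D=0 ZF=1 PC=3
Step 4: PC=3 exec 'MUL B, A'. After: A=3 B=0 C=0 D=0 ZF=1 PC=4
Step 5: PC=4 exec 'SUB D, B'. After: A=3 B=0 C=0 D=0 ZF=1 PC=5
Step 6: PC=5 exec 'MUL D, 8'. After: A=3 B=0 C=0 D=0 ZF=1 PC=6
Step 7: PC=6 exec 'MOV C, -1'. After: A=3 B=0 C=-1 D=0 ZF=1 PC=7
Step 8: PC=7 exec 'MUL D, 1'. After: A=3 B=0 C=-1 D=0 ZF=1 PC=8
Step 9: PC=8 exec 'MOV D, 7'. After: A=3 B=0 C=-1 D=7 ZF=1 PC=9
Step 10: PC=9 exec 'ADD C, 6'. After: A=3 B=0 C=5 D=7 ZF=0 PC=10
Step 11: PC=10 exec 'HALT'. After: A=3 B=0 C=5 D=7 ZF=0 PC=10 HALTED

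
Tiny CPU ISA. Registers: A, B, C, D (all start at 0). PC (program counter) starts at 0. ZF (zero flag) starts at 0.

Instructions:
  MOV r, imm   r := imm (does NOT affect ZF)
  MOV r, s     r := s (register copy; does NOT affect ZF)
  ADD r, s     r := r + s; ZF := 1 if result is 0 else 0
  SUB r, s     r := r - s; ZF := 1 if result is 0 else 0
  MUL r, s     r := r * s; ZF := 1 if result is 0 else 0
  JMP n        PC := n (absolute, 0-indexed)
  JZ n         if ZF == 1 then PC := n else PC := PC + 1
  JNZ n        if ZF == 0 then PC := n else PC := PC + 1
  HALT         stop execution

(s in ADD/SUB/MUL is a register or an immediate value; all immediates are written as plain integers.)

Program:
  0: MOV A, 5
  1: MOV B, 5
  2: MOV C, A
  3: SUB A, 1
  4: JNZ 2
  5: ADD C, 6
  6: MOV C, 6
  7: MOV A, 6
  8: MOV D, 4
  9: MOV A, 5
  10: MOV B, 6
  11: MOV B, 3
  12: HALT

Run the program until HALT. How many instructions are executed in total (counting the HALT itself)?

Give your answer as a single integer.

Answer: 25

Derivation:
Step 1: PC=0 exec 'MOV A, 5'. After: A=5 B=0 C=0 D=0 ZF=0 PC=1
Step 2: PC=1 exec 'MOV B, 5'. After: A=5 B=5 C=0 D=0 ZF=0 PC=2
Step 3: PC=2 exec 'MOV C, A'. After: A=5 B=5 C=5 D=0 ZF=0 PC=3
Step 4: PC=3 exec 'SUB A, 1'. After: A=4 B=5 C=5 D=0 ZF=0 PC=4
Step 5: PC=4 exec 'JNZ 2'. After: A=4 B=5 C=5 D=0 ZF=0 PC=2
Step 6: PC=2 exec 'MOV C, A'. After: A=4 B=5 C=4 D=0 ZF=0 PC=3
Step 7: PC=3 exec 'SUB A, 1'. After: A=3 B=5 C=4 D=0 ZF=0 PC=4
Step 8: PC=4 exec 'JNZ 2'. After: A=3 B=5 C=4 D=0 ZF=0 PC=2
Step 9: PC=2 exec 'MOV C, A'. After: A=3 B=5 C=3 D=0 ZF=0 PC=3
Step 10: PC=3 exec 'SUB A, 1'. After: A=2 B=5 C=3 D=0 ZF=0 PC=4
Step 11: PC=4 exec 'JNZ 2'. After: A=2 B=5 C=3 D=0 ZF=0 PC=2
Step 12: PC=2 exec 'MOV C, A'. After: A=2 B=5 C=2 D=0 ZF=0 PC=3
Step 13: PC=3 exec 'SUB A, 1'. After: A=1 B=5 C=2 D=0 ZF=0 PC=4
Step 14: PC=4 exec 'JNZ 2'. After: A=1 B=5 C=2 D=0 ZF=0 PC=2
Step 15: PC=2 exec 'MOV C, A'. After: A=1 B=5 C=1 D=0 ZF=0 PC=3
Step 16: PC=3 exec 'SUB A, 1'. After: A=0 B=5 C=1 D=0 ZF=1 PC=4
Step 17: PC=4 exec 'JNZ 2'. After: A=0 B=5 C=1 D=0 ZF=1 PC=5
Step 18: PC=5 exec 'ADD C, 6'. After: A=0 B=5 C=7 D=0 ZF=0 PC=6
Step 19: PC=6 exec 'MOV C, 6'. After: A=0 B=5 C=6 D=0 ZF=0 PC=7
Step 20: PC=7 exec 'MOV A, 6'. After: A=6 B=5 C=6 D=0 ZF=0 PC=8
Step 21: PC=8 exec 'MOV D, 4'. After: A=6 B=5 C=6 D=4 ZF=0 PC=9
Step 22: PC=9 exec 'MOV A, 5'. After: A=5 B=5 C=6 D=4 ZF=0 PC=10
Step 23: PC=10 exec 'MOV B, 6'. After: A=5 B=6 C=6 D=4 ZF=0 PC=11
Step 24: PC=11 exec 'MOV B, 3'. After: A=5 B=3 C=6 D=4 ZF=0 PC=12
Step 25: PC=12 exec 'HALT'. After: A=5 B=3 C=6 D=4 ZF=0 PC=12 HALTED
Total instructions executed: 25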